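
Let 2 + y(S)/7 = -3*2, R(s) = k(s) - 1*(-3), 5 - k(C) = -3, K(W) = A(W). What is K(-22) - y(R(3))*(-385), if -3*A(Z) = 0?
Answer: -21560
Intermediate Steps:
A(Z) = 0 (A(Z) = -⅓*0 = 0)
K(W) = 0
k(C) = 8 (k(C) = 5 - 1*(-3) = 5 + 3 = 8)
R(s) = 11 (R(s) = 8 - 1*(-3) = 8 + 3 = 11)
y(S) = -56 (y(S) = -14 + 7*(-3*2) = -14 + 7*(-6) = -14 - 42 = -56)
K(-22) - y(R(3))*(-385) = 0 - 1*(-56)*(-385) = 0 + 56*(-385) = 0 - 21560 = -21560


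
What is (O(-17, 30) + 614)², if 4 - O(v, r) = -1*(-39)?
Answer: 335241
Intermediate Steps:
O(v, r) = -35 (O(v, r) = 4 - (-1)*(-39) = 4 - 1*39 = 4 - 39 = -35)
(O(-17, 30) + 614)² = (-35 + 614)² = 579² = 335241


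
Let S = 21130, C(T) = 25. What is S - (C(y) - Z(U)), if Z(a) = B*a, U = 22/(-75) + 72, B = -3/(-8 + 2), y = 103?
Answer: 1585564/75 ≈ 21141.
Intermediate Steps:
B = 1/2 (B = -3/(-6) = -1/6*(-3) = 1/2 ≈ 0.50000)
U = 5378/75 (U = 22*(-1/75) + 72 = -22/75 + 72 = 5378/75 ≈ 71.707)
Z(a) = a/2
S - (C(y) - Z(U)) = 21130 - (25 - 5378/(2*75)) = 21130 - (25 - 1*2689/75) = 21130 - (25 - 2689/75) = 21130 - 1*(-814/75) = 21130 + 814/75 = 1585564/75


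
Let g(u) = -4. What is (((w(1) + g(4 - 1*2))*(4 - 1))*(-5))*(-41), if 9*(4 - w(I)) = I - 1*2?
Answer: 205/3 ≈ 68.333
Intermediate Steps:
w(I) = 38/9 - I/9 (w(I) = 4 - (I - 1*2)/9 = 4 - (I - 2)/9 = 4 - (-2 + I)/9 = 4 + (2/9 - I/9) = 38/9 - I/9)
(((w(1) + g(4 - 1*2))*(4 - 1))*(-5))*(-41) = ((((38/9 - 1/9*1) - 4)*(4 - 1))*(-5))*(-41) = ((((38/9 - 1/9) - 4)*3)*(-5))*(-41) = (((37/9 - 4)*3)*(-5))*(-41) = (((1/9)*3)*(-5))*(-41) = ((1/3)*(-5))*(-41) = -5/3*(-41) = 205/3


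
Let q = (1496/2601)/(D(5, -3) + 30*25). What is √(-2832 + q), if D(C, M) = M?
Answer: 2*I*√114175306466/12699 ≈ 53.217*I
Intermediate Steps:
q = 88/114291 (q = (1496/2601)/(-3 + 30*25) = (1496*(1/2601))/(-3 + 750) = (88/153)/747 = (88/153)*(1/747) = 88/114291 ≈ 0.00076996)
√(-2832 + q) = √(-2832 + 88/114291) = √(-323672024/114291) = 2*I*√114175306466/12699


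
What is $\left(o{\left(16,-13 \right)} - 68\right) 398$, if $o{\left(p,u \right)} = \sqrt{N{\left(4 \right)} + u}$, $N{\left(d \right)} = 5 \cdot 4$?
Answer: $-27064 + 398 \sqrt{7} \approx -26011.0$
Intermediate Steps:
$N{\left(d \right)} = 20$
$o{\left(p,u \right)} = \sqrt{20 + u}$
$\left(o{\left(16,-13 \right)} - 68\right) 398 = \left(\sqrt{20 - 13} - 68\right) 398 = \left(\sqrt{7} - 68\right) 398 = \left(-68 + \sqrt{7}\right) 398 = -27064 + 398 \sqrt{7}$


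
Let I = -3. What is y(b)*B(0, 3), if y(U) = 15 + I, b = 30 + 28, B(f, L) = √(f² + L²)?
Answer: 36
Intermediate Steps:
B(f, L) = √(L² + f²)
b = 58
y(U) = 12 (y(U) = 15 - 3 = 12)
y(b)*B(0, 3) = 12*√(3² + 0²) = 12*√(9 + 0) = 12*√9 = 12*3 = 36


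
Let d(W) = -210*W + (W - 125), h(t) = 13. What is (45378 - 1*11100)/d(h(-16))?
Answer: -591/49 ≈ -12.061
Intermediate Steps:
d(W) = -125 - 209*W (d(W) = -210*W + (-125 + W) = -125 - 209*W)
(45378 - 1*11100)/d(h(-16)) = (45378 - 1*11100)/(-125 - 209*13) = (45378 - 11100)/(-125 - 2717) = 34278/(-2842) = 34278*(-1/2842) = -591/49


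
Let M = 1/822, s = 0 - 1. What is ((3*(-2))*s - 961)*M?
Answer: -955/822 ≈ -1.1618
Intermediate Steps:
s = -1
M = 1/822 ≈ 0.0012165
((3*(-2))*s - 961)*M = ((3*(-2))*(-1) - 961)*(1/822) = (-6*(-1) - 961)*(1/822) = (6 - 961)*(1/822) = -955*1/822 = -955/822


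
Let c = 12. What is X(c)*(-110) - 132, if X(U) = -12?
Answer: 1188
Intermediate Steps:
X(c)*(-110) - 132 = -12*(-110) - 132 = 1320 - 132 = 1188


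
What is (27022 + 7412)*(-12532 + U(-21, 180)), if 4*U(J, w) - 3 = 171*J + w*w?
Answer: -183498786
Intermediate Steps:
U(J, w) = 3/4 + w**2/4 + 171*J/4 (U(J, w) = 3/4 + (171*J + w*w)/4 = 3/4 + (171*J + w**2)/4 = 3/4 + (w**2 + 171*J)/4 = 3/4 + (w**2/4 + 171*J/4) = 3/4 + w**2/4 + 171*J/4)
(27022 + 7412)*(-12532 + U(-21, 180)) = (27022 + 7412)*(-12532 + (3/4 + (1/4)*180**2 + (171/4)*(-21))) = 34434*(-12532 + (3/4 + (1/4)*32400 - 3591/4)) = 34434*(-12532 + (3/4 + 8100 - 3591/4)) = 34434*(-12532 + 7203) = 34434*(-5329) = -183498786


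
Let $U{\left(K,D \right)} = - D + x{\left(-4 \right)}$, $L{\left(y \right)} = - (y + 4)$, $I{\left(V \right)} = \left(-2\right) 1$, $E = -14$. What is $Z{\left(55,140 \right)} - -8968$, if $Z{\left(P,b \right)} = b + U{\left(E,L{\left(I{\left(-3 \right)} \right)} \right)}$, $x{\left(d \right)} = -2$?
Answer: $9108$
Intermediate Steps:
$I{\left(V \right)} = -2$
$L{\left(y \right)} = -4 - y$ ($L{\left(y \right)} = - (4 + y) = -4 - y$)
$U{\left(K,D \right)} = -2 - D$ ($U{\left(K,D \right)} = - D - 2 = -2 - D$)
$Z{\left(P,b \right)} = b$ ($Z{\left(P,b \right)} = b - \left(-2 + 2\right) = b - 0 = b + \left(-2 + 2\right) = b + 0 = b$)
$Z{\left(55,140 \right)} - -8968 = 140 - -8968 = 140 + 8968 = 9108$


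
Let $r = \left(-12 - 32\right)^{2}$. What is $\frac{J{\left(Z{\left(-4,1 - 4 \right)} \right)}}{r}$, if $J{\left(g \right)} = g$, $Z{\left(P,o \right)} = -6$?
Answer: $- \frac{3}{968} \approx -0.0030992$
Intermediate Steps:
$r = 1936$ ($r = \left(-44\right)^{2} = 1936$)
$\frac{J{\left(Z{\left(-4,1 - 4 \right)} \right)}}{r} = - \frac{6}{1936} = \left(-6\right) \frac{1}{1936} = - \frac{3}{968}$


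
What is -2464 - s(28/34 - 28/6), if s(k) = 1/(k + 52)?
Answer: -6051635/2456 ≈ -2464.0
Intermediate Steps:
s(k) = 1/(52 + k)
-2464 - s(28/34 - 28/6) = -2464 - 1/(52 + (28/34 - 28/6)) = -2464 - 1/(52 + (28*(1/34) - 28*⅙)) = -2464 - 1/(52 + (14/17 - 14/3)) = -2464 - 1/(52 - 196/51) = -2464 - 1/2456/51 = -2464 - 1*51/2456 = -2464 - 51/2456 = -6051635/2456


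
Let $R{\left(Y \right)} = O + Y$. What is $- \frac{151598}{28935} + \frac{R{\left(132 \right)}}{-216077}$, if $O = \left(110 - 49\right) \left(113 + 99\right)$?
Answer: $- \frac{33134847886}{6252187995} \approx -5.2997$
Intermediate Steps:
$O = 12932$ ($O = 61 \cdot 212 = 12932$)
$R{\left(Y \right)} = 12932 + Y$
$- \frac{151598}{28935} + \frac{R{\left(132 \right)}}{-216077} = - \frac{151598}{28935} + \frac{12932 + 132}{-216077} = \left(-151598\right) \frac{1}{28935} + 13064 \left(- \frac{1}{216077}\right) = - \frac{151598}{28935} - \frac{13064}{216077} = - \frac{33134847886}{6252187995}$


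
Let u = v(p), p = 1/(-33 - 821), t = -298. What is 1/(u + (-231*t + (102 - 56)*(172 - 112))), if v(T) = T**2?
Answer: 729316/52217566969 ≈ 1.3967e-5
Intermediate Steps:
p = -1/854 (p = 1/(-854) = -1/854 ≈ -0.0011710)
u = 1/729316 (u = (-1/854)**2 = 1/729316 ≈ 1.3711e-6)
1/(u + (-231*t + (102 - 56)*(172 - 112))) = 1/(1/729316 + (-231*(-298) + (102 - 56)*(172 - 112))) = 1/(1/729316 + (68838 + 46*60)) = 1/(1/729316 + (68838 + 2760)) = 1/(1/729316 + 71598) = 1/(52217566969/729316) = 729316/52217566969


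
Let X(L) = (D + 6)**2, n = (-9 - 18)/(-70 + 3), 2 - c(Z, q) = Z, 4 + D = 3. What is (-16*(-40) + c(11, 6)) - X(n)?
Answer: 606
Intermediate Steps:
D = -1 (D = -4 + 3 = -1)
c(Z, q) = 2 - Z
n = 27/67 (n = -27/(-67) = -27*(-1/67) = 27/67 ≈ 0.40299)
X(L) = 25 (X(L) = (-1 + 6)**2 = 5**2 = 25)
(-16*(-40) + c(11, 6)) - X(n) = (-16*(-40) + (2 - 1*11)) - 1*25 = (640 + (2 - 11)) - 25 = (640 - 9) - 25 = 631 - 25 = 606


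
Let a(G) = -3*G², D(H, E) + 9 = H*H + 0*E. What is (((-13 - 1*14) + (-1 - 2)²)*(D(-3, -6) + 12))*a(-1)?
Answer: 648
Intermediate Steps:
D(H, E) = -9 + H² (D(H, E) = -9 + (H*H + 0*E) = -9 + (H² + 0) = -9 + H²)
(((-13 - 1*14) + (-1 - 2)²)*(D(-3, -6) + 12))*a(-1) = (((-13 - 1*14) + (-1 - 2)²)*((-9 + (-3)²) + 12))*(-3*(-1)²) = (((-13 - 14) + (-3)²)*((-9 + 9) + 12))*(-3*1) = ((-27 + 9)*(0 + 12))*(-3) = -18*12*(-3) = -216*(-3) = 648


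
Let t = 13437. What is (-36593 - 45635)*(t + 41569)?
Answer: -4523033368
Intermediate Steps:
(-36593 - 45635)*(t + 41569) = (-36593 - 45635)*(13437 + 41569) = -82228*55006 = -4523033368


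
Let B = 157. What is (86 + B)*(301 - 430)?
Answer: -31347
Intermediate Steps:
(86 + B)*(301 - 430) = (86 + 157)*(301 - 430) = 243*(-129) = -31347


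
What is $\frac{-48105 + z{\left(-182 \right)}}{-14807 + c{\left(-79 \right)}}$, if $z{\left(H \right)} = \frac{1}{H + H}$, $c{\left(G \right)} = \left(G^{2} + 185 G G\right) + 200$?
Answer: $- \frac{17510221}{417223716} \approx -0.041968$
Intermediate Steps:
$c{\left(G \right)} = 200 + 186 G^{2}$ ($c{\left(G \right)} = \left(G^{2} + 185 G^{2}\right) + 200 = 186 G^{2} + 200 = 200 + 186 G^{2}$)
$z{\left(H \right)} = \frac{1}{2 H}$
$\frac{-48105 + z{\left(-182 \right)}}{-14807 + c{\left(-79 \right)}} = \frac{-48105 + \frac{1}{2 \left(-182\right)}}{-14807 + \left(200 + 186 \left(-79\right)^{2}\right)} = \frac{-48105 + \frac{1}{2} \left(- \frac{1}{182}\right)}{-14807 + \left(200 + 186 \cdot 6241\right)} = \frac{-48105 - \frac{1}{364}}{-14807 + \left(200 + 1160826\right)} = - \frac{17510221}{364 \left(-14807 + 1161026\right)} = - \frac{17510221}{364 \cdot 1146219} = \left(- \frac{17510221}{364}\right) \frac{1}{1146219} = - \frac{17510221}{417223716}$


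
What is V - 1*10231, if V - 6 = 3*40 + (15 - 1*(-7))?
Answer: -10083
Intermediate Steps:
V = 148 (V = 6 + (3*40 + (15 - 1*(-7))) = 6 + (120 + (15 + 7)) = 6 + (120 + 22) = 6 + 142 = 148)
V - 1*10231 = 148 - 1*10231 = 148 - 10231 = -10083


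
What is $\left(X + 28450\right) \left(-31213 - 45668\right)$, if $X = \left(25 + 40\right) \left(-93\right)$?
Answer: $-1722518805$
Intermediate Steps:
$X = -6045$ ($X = 65 \left(-93\right) = -6045$)
$\left(X + 28450\right) \left(-31213 - 45668\right) = \left(-6045 + 28450\right) \left(-31213 - 45668\right) = 22405 \left(-76881\right) = -1722518805$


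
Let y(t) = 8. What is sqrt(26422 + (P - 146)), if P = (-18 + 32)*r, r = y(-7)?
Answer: 6*sqrt(733) ≈ 162.44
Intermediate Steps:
r = 8
P = 112 (P = (-18 + 32)*8 = 14*8 = 112)
sqrt(26422 + (P - 146)) = sqrt(26422 + (112 - 146)) = sqrt(26422 - 34) = sqrt(26388) = 6*sqrt(733)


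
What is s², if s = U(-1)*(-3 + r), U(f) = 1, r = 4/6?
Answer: 49/9 ≈ 5.4444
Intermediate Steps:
r = ⅔ (r = 4*(⅙) = ⅔ ≈ 0.66667)
s = -7/3 (s = 1*(-3 + ⅔) = 1*(-7/3) = -7/3 ≈ -2.3333)
s² = (-7/3)² = 49/9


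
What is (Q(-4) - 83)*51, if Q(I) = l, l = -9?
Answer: -4692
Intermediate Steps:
Q(I) = -9
(Q(-4) - 83)*51 = (-9 - 83)*51 = -92*51 = -4692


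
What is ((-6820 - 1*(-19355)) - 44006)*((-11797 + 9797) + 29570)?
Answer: -867655470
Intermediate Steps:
((-6820 - 1*(-19355)) - 44006)*((-11797 + 9797) + 29570) = ((-6820 + 19355) - 44006)*(-2000 + 29570) = (12535 - 44006)*27570 = -31471*27570 = -867655470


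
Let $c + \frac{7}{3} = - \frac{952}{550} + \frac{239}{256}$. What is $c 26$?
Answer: $- \frac{8595509}{105600} \approx -81.397$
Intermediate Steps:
$c = - \frac{661193}{211200}$ ($c = - \frac{7}{3} + \left(- \frac{952}{550} + \frac{239}{256}\right) = - \frac{7}{3} + \left(\left(-952\right) \frac{1}{550} + 239 \cdot \frac{1}{256}\right) = - \frac{7}{3} + \left(- \frac{476}{275} + \frac{239}{256}\right) = - \frac{7}{3} - \frac{56131}{70400} = - \frac{661193}{211200} \approx -3.1306$)
$c 26 = \left(- \frac{661193}{211200}\right) 26 = - \frac{8595509}{105600}$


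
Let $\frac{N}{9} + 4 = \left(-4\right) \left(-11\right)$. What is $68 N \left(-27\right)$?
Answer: $-660960$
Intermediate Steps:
$N = 360$ ($N = -36 + 9 \left(\left(-4\right) \left(-11\right)\right) = -36 + 9 \cdot 44 = -36 + 396 = 360$)
$68 N \left(-27\right) = 68 \cdot 360 \left(-27\right) = 24480 \left(-27\right) = -660960$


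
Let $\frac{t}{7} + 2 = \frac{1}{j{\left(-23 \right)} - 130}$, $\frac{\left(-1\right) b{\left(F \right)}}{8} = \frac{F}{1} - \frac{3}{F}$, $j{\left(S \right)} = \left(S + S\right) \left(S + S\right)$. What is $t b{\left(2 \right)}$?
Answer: $\frac{55594}{993} \approx 55.986$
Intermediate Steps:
$j{\left(S \right)} = 4 S^{2}$ ($j{\left(S \right)} = 2 S 2 S = 4 S^{2}$)
$b{\left(F \right)} = - 8 F + \frac{24}{F}$ ($b{\left(F \right)} = - 8 \left(\frac{F}{1} - \frac{3}{F}\right) = - 8 \left(F 1 - \frac{3}{F}\right) = - 8 \left(F - \frac{3}{F}\right) = - 8 F + \frac{24}{F}$)
$t = - \frac{27797}{1986}$ ($t = -14 + \frac{7}{4 \left(-23\right)^{2} - 130} = -14 + \frac{7}{4 \cdot 529 - 130} = -14 + \frac{7}{2116 - 130} = -14 + \frac{7}{1986} = - \frac{27797}{1986} \approx -13.996$)
$t b{\left(2 \right)} = - \frac{27797 \left(\left(-8\right) 2 + \frac{24}{2}\right)}{1986} = - \frac{27797 \left(-16 + 24 \cdot \frac{1}{2}\right)}{1986} = - \frac{27797 \left(-16 + 12\right)}{1986} = \left(- \frac{27797}{1986}\right) \left(-4\right) = \frac{55594}{993}$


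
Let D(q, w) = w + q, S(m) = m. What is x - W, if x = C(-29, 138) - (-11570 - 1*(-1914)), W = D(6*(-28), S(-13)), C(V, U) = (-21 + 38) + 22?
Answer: 9876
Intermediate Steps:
D(q, w) = q + w
C(V, U) = 39 (C(V, U) = 17 + 22 = 39)
W = -181 (W = 6*(-28) - 13 = -168 - 13 = -181)
x = 9695 (x = 39 - (-11570 - 1*(-1914)) = 39 - (-11570 + 1914) = 39 - 1*(-9656) = 39 + 9656 = 9695)
x - W = 9695 - 1*(-181) = 9695 + 181 = 9876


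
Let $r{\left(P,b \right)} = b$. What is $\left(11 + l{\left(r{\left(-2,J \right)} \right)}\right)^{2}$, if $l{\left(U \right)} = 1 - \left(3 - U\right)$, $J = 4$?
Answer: $169$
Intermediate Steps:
$l{\left(U \right)} = -2 + U$ ($l{\left(U \right)} = 1 + \left(-3 + U\right) = -2 + U$)
$\left(11 + l{\left(r{\left(-2,J \right)} \right)}\right)^{2} = \left(11 + \left(-2 + 4\right)\right)^{2} = \left(11 + 2\right)^{2} = 13^{2} = 169$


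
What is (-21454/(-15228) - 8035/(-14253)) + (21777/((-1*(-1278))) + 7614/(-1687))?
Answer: 31411179009025/2166413426289 ≈ 14.499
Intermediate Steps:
(-21454/(-15228) - 8035/(-14253)) + (21777/((-1*(-1278))) + 7614/(-1687)) = (-21454*(-1/15228) - 8035*(-1/14253)) + (21777/1278 + 7614*(-1/1687)) = (10727/7614 + 8035/14253) + (21777*(1/1278) - 7614/1687) = 71356807/36174114 + (7259/426 - 7614/1687) = 71356807/36174114 + 9002369/718662 = 31411179009025/2166413426289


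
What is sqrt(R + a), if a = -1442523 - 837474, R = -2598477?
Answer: I*sqrt(4878474) ≈ 2208.7*I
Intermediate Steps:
a = -2279997
sqrt(R + a) = sqrt(-2598477 - 2279997) = sqrt(-4878474) = I*sqrt(4878474)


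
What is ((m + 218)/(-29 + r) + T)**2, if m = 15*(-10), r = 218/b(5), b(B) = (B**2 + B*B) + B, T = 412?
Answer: 1099055104/6561 ≈ 1.6751e+5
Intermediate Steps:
b(B) = B + 2*B**2 (b(B) = (B**2 + B**2) + B = 2*B**2 + B = B + 2*B**2)
r = 218/55 (r = 218/((5*(1 + 2*5))) = 218/((5*(1 + 10))) = 218/((5*11)) = 218/55 ≈ 3.9636)
m = -150
((m + 218)/(-29 + r) + T)**2 = ((-150 + 218)/(-29 + 218/55) + 412)**2 = (68/(-1377/55) + 412)**2 = (68*(-55/1377) + 412)**2 = (-220/81 + 412)**2 = (33152/81)**2 = 1099055104/6561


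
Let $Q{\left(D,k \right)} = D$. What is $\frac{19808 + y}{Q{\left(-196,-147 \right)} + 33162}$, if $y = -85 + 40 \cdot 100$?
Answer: $\frac{23723}{32966} \approx 0.71962$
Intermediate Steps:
$y = 3915$ ($y = -85 + 4000 = 3915$)
$\frac{19808 + y}{Q{\left(-196,-147 \right)} + 33162} = \frac{19808 + 3915}{-196 + 33162} = \frac{23723}{32966}$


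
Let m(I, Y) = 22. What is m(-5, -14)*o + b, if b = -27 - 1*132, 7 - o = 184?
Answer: -4053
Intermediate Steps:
o = -177 (o = 7 - 1*184 = 7 - 184 = -177)
b = -159 (b = -27 - 132 = -159)
m(-5, -14)*o + b = 22*(-177) - 159 = -3894 - 159 = -4053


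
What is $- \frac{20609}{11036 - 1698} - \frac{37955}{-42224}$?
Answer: $- \frac{1270371}{971152} \approx -1.3081$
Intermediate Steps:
$- \frac{20609}{11036 - 1698} - \frac{37955}{-42224} = - \frac{20609}{11036 - 1698} - - \frac{37955}{42224} = - \frac{20609}{9338} + \frac{37955}{42224} = - \frac{1270371}{971152}$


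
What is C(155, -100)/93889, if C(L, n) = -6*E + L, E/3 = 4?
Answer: 83/93889 ≈ 0.00088402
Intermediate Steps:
E = 12 (E = 3*4 = 12)
C(L, n) = -72 + L (C(L, n) = -6*12 + L = -72 + L)
C(155, -100)/93889 = (-72 + 155)/93889 = 83*(1/93889) = 83/93889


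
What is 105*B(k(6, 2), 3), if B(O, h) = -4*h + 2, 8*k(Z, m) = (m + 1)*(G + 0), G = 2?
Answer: -1050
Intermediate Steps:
k(Z, m) = ¼ + m/4 (k(Z, m) = ((m + 1)*(2 + 0))/8 = ((1 + m)*2)/8 = (2 + 2*m)/8 = ¼ + m/4)
B(O, h) = 2 - 4*h
105*B(k(6, 2), 3) = 105*(2 - 4*3) = 105*(2 - 12) = 105*(-10) = -1050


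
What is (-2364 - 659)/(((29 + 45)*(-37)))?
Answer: 3023/2738 ≈ 1.1041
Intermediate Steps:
(-2364 - 659)/(((29 + 45)*(-37))) = -3023/(74*(-37)) = -3023/(-2738) = -3023*(-1/2738) = 3023/2738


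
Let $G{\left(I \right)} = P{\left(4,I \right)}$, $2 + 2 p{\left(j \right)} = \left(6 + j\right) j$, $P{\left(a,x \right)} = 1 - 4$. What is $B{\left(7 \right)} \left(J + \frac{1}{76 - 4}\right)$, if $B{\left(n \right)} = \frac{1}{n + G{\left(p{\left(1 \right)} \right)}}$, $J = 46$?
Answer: $\frac{3313}{288} \approx 11.503$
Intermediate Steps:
$P{\left(a,x \right)} = -3$ ($P{\left(a,x \right)} = 1 - 4 = -3$)
$p{\left(j \right)} = -1 + \frac{j \left(6 + j\right)}{2}$ ($p{\left(j \right)} = -1 + \frac{\left(6 + j\right) j}{2} = -1 + \frac{j \left(6 + j\right)}{2}$)
$G{\left(I \right)} = -3$
$B{\left(n \right)} = \frac{1}{-3 + n}$ ($B{\left(n \right)} = \frac{1}{n - 3} = \frac{1}{-3 + n}$)
$B{\left(7 \right)} \left(J + \frac{1}{76 - 4}\right) = \frac{46 + \frac{1}{76 - 4}}{-3 + 7} = \frac{46 + \frac{1}{72}}{4} = \frac{1}{4} \cdot \frac{3313}{72} = \frac{3313}{288}$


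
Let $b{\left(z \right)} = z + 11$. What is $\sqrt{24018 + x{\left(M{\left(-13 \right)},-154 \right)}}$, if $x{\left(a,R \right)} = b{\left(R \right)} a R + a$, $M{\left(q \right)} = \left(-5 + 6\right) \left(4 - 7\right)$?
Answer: $i \sqrt{42051} \approx 205.06 i$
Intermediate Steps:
$M{\left(q \right)} = -3$ ($M{\left(q \right)} = 1 \left(-3\right) = -3$)
$b{\left(z \right)} = 11 + z$
$x{\left(a,R \right)} = a + R a \left(11 + R\right)$ ($x{\left(a,R \right)} = \left(11 + R\right) a R + a = a \left(11 + R\right) R + a = R a \left(11 + R\right) + a = a + R a \left(11 + R\right)$)
$\sqrt{24018 + x{\left(M{\left(-13 \right)},-154 \right)}} = \sqrt{24018 - 3 \left(1 - 154 \left(11 - 154\right)\right)} = \sqrt{24018 - 3 \left(1 - -22022\right)} = \sqrt{24018 - 3 \left(1 + 22022\right)} = \sqrt{24018 - 66069} = \sqrt{-42051} = i \sqrt{42051}$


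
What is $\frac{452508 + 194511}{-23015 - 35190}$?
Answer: $- \frac{647019}{58205} \approx -11.116$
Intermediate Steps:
$\frac{452508 + 194511}{-23015 - 35190} = \frac{647019}{-23015 + \left(-206478 + 171288\right)} = \frac{647019}{-23015 - 35190} = \frac{647019}{-58205} = 647019 \left(- \frac{1}{58205}\right) = - \frac{647019}{58205}$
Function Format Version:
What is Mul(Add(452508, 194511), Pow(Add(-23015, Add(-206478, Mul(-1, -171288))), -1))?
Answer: Rational(-647019, 58205) ≈ -11.116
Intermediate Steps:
Mul(Add(452508, 194511), Pow(Add(-23015, Add(-206478, Mul(-1, -171288))), -1)) = Mul(647019, Pow(Add(-23015, Add(-206478, 171288)), -1)) = Mul(647019, Pow(Add(-23015, -35190), -1)) = Mul(647019, Pow(-58205, -1)) = Mul(647019, Rational(-1, 58205)) = Rational(-647019, 58205)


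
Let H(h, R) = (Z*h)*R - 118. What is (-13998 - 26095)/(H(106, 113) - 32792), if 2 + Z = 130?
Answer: -40093/1500274 ≈ -0.026724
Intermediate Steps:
Z = 128 (Z = -2 + 130 = 128)
H(h, R) = -118 + 128*R*h (H(h, R) = (128*h)*R - 118 = 128*R*h - 118 = -118 + 128*R*h)
(-13998 - 26095)/(H(106, 113) - 32792) = (-13998 - 26095)/((-118 + 128*113*106) - 32792) = -40093/((-118 + 1533184) - 32792) = -40093/(1533066 - 32792) = -40093/1500274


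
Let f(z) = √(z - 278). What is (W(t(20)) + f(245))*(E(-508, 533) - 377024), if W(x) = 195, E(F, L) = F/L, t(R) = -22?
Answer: -3014314500/41 - 200954300*I*√33/533 ≈ -7.352e+7 - 2.1658e+6*I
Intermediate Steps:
f(z) = √(-278 + z)
(W(t(20)) + f(245))*(E(-508, 533) - 377024) = (195 + √(-278 + 245))*(-508/533 - 377024) = (195 + √(-33))*(-508*1/533 - 377024) = (195 + I*√33)*(-508/533 - 377024) = (195 + I*√33)*(-200954300/533) = -3014314500/41 - 200954300*I*√33/533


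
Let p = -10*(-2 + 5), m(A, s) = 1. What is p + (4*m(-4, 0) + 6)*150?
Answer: 1470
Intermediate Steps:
p = -30 (p = -10*3 = -30)
p + (4*m(-4, 0) + 6)*150 = -30 + (4*1 + 6)*150 = -30 + (4 + 6)*150 = -30 + 10*150 = -30 + 1500 = 1470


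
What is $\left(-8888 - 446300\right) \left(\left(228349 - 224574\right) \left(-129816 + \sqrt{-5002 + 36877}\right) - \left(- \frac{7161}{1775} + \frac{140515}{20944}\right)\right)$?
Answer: $\frac{2073165538518434223377}{9293900} - 42958367500 \sqrt{51} \approx 2.2276 \cdot 10^{14}$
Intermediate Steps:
$\left(-8888 - 446300\right) \left(\left(228349 - 224574\right) \left(-129816 + \sqrt{-5002 + 36877}\right) - \left(- \frac{7161}{1775} + \frac{140515}{20944}\right)\right) = - 455188 \left(3775 \left(-129816 + \sqrt{31875}\right) - \frac{99434141}{37175600}\right) = - 455188 \left(3775 \left(-129816 + 25 \sqrt{51}\right) + \left(- \frac{140515}{20944} + \frac{7161}{1775}\right)\right) = - 455188 \left(\left(-490055400 + 94375 \sqrt{51}\right) - \frac{99434141}{37175600}\right) = - 455188 \left(- \frac{18218103627674141}{37175600} + 94375 \sqrt{51}\right) = \frac{2073165538518434223377}{9293900} - 42958367500 \sqrt{51}$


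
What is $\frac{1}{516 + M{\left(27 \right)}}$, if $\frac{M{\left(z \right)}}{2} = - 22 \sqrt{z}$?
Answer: $\frac{43}{17832} + \frac{11 \sqrt{3}}{17832} \approx 0.0034798$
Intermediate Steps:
$M{\left(z \right)} = - 44 \sqrt{z}$ ($M{\left(z \right)} = 2 \left(- 22 \sqrt{z}\right) = - 44 \sqrt{z}$)
$\frac{1}{516 + M{\left(27 \right)}} = \frac{1}{516 - 44 \sqrt{27}} = \frac{1}{516 - 44 \cdot 3 \sqrt{3}} = \frac{1}{516 - 132 \sqrt{3}}$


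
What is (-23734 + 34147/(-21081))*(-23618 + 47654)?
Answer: -4008969255212/7027 ≈ -5.7051e+8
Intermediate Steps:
(-23734 + 34147/(-21081))*(-23618 + 47654) = (-23734 + 34147*(-1/21081))*24036 = (-23734 - 34147/21081)*24036 = -500370601/21081*24036 = -4008969255212/7027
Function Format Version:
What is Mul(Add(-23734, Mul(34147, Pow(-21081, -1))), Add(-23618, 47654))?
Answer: Rational(-4008969255212, 7027) ≈ -5.7051e+8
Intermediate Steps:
Mul(Add(-23734, Mul(34147, Pow(-21081, -1))), Add(-23618, 47654)) = Mul(Add(-23734, Mul(34147, Rational(-1, 21081))), 24036) = Mul(Add(-23734, Rational(-34147, 21081)), 24036) = Mul(Rational(-500370601, 21081), 24036) = Rational(-4008969255212, 7027)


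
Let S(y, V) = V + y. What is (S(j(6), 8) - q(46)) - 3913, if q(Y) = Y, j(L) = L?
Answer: -3945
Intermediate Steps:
(S(j(6), 8) - q(46)) - 3913 = ((8 + 6) - 1*46) - 3913 = (14 - 46) - 3913 = -32 - 3913 = -3945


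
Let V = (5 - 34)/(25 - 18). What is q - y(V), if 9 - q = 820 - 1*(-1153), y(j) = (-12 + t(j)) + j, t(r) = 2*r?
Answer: -13577/7 ≈ -1939.6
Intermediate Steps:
V = -29/7 ≈ -4.1429
y(j) = -12 + 3*j (y(j) = (-12 + 2*j) + j = -12 + 3*j)
q = -1964 (q = 9 - (820 - 1*(-1153)) = 9 - (820 + 1153) = 9 - 1*1973 = 9 - 1973 = -1964)
q - y(V) = -1964 - (-12 + 3*(-29/7)) = -1964 - (-12 - 87/7) = -1964 - 1*(-171/7) = -1964 + 171/7 = -13577/7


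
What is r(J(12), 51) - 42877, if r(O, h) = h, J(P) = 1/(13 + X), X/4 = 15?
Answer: -42826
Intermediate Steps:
X = 60 (X = 4*15 = 60)
J(P) = 1/73 (J(P) = 1/(13 + 60) = 1/73)
r(J(12), 51) - 42877 = 51 - 42877 = -42826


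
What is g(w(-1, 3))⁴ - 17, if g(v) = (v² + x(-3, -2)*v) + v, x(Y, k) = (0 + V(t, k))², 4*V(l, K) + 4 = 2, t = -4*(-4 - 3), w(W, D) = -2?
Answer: -191/16 ≈ -11.938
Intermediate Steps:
t = 28 (t = -4*(-7) = 28)
V(l, K) = -½ (V(l, K) = -1 + (¼)*2 = -1 + ½ = -½)
x(Y, k) = ¼ (x(Y, k) = (0 - ½)² = (-½)² = ¼)
g(v) = v² + 5*v/4 (g(v) = (v² + v/4) + v = v² + 5*v/4)
g(w(-1, 3))⁴ - 17 = ((¼)*(-2)*(5 + 4*(-2)))⁴ - 17 = ((¼)*(-2)*(5 - 8))⁴ - 17 = ((¼)*(-2)*(-3))⁴ - 17 = (3/2)⁴ - 17 = 81/16 - 17 = -191/16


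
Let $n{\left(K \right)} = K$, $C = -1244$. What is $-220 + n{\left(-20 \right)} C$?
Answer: $24660$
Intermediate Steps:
$-220 + n{\left(-20 \right)} C = -220 - -24880 = -220 + 24880 = 24660$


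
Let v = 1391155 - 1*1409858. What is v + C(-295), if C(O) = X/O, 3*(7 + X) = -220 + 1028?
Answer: -16552942/885 ≈ -18704.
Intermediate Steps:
v = -18703 (v = 1391155 - 1409858 = -18703)
X = 787/3 (X = -7 + (-220 + 1028)/3 = -7 + (1/3)*808 = -7 + 808/3 = 787/3 ≈ 262.33)
C(O) = 787/(3*O)
v + C(-295) = -18703 + (787/3)/(-295) = -18703 + (787/3)*(-1/295) = -18703 - 787/885 = -16552942/885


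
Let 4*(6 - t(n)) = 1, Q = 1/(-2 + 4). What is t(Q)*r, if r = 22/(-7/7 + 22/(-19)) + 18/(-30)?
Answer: -50899/820 ≈ -62.072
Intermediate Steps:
Q = ½ (Q = 1/2 = ½ ≈ 0.50000)
t(n) = 23/4 (t(n) = 6 - ¼*1 = 6 - ¼ = 23/4)
r = -2213/205 (r = 22/(-7*⅐ + 22*(-1/19)) + 18*(-1/30) = 22/(-1 - 22/19) - ⅗ = 22/(-41/19) - ⅗ = 22*(-19/41) - ⅗ = -418/41 - ⅗ = -2213/205 ≈ -10.795)
t(Q)*r = (23/4)*(-2213/205) = -50899/820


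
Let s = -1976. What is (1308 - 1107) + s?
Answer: -1775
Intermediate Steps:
(1308 - 1107) + s = (1308 - 1107) - 1976 = 201 - 1976 = -1775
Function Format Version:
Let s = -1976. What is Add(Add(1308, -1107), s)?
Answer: -1775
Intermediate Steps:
Add(Add(1308, -1107), s) = Add(Add(1308, -1107), -1976) = Add(201, -1976) = -1775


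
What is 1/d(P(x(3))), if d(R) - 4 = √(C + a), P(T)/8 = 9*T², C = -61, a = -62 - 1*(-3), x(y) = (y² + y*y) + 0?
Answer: 1/34 - I*√30/68 ≈ 0.029412 - 0.080547*I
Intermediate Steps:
x(y) = 2*y² (x(y) = (y² + y²) + 0 = 2*y² + 0 = 2*y²)
a = -59 (a = -62 + 3 = -59)
P(T) = 72*T² (P(T) = 8*(9*T²) = 72*T²)
d(R) = 4 + 2*I*√30 (d(R) = 4 + √(-61 - 59) = 4 + √(-120) = 4 + 2*I*√30)
1/d(P(x(3))) = 1/(4 + 2*I*√30)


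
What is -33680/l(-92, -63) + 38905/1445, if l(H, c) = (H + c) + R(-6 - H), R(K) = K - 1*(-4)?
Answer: 2047857/3757 ≈ 545.08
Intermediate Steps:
R(K) = 4 + K (R(K) = K + 4 = 4 + K)
l(H, c) = -2 + c (l(H, c) = (H + c) + (4 + (-6 - H)) = (H + c) + (-2 - H) = -2 + c)
-33680/l(-92, -63) + 38905/1445 = -33680/(-2 - 63) + 38905/1445 = -33680/(-65) + 38905*(1/1445) = -33680*(-1/65) + 7781/289 = 6736/13 + 7781/289 = 2047857/3757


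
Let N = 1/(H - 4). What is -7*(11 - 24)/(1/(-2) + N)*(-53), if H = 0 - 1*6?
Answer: 24115/3 ≈ 8038.3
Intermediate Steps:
H = -6 (H = 0 - 6 = -6)
N = -⅒ (N = 1/(-6 - 4) = 1/(-10) = -⅒ ≈ -0.10000)
-7*(11 - 24)/(1/(-2) + N)*(-53) = -7*(11 - 24)/(1/(-2) - ⅒)*(-53) = -(-91)/(-½ - ⅒)*(-53) = -(-91)/(-⅗)*(-53) = -(-91)*(-5)/3*(-53) = -7*65/3*(-53) = -455/3*(-53) = 24115/3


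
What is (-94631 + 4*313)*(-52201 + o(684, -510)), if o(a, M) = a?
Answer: 4810605943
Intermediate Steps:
(-94631 + 4*313)*(-52201 + o(684, -510)) = (-94631 + 4*313)*(-52201 + 684) = (-94631 + 1252)*(-51517) = -93379*(-51517) = 4810605943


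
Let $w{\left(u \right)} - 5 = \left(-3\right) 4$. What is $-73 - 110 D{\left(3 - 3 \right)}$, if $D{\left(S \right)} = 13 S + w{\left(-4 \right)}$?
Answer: $697$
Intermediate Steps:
$w{\left(u \right)} = -7$ ($w{\left(u \right)} = 5 - 12 = -7$)
$D{\left(S \right)} = -7 + 13 S$ ($D{\left(S \right)} = 13 S - 7 = -7 + 13 S$)
$-73 - 110 D{\left(3 - 3 \right)} = -73 - 110 \left(-7 + 13 \left(3 - 3\right)\right) = -73 - 110 \left(-7 + 13 \cdot 0\right) = -73 - 110 \left(-7 + 0\right) = -73 - -770 = -73 + 770 = 697$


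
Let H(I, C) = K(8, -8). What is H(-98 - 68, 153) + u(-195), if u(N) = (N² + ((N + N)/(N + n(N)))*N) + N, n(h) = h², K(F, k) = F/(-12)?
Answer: 11008921/291 ≈ 37831.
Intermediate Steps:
K(F, k) = -F/12 (K(F, k) = F*(-1/12) = -F/12)
H(I, C) = -⅔ (H(I, C) = -1/12*8 = -⅔)
u(N) = N + N² + 2*N²/(N + N²) (u(N) = (N² + ((N + N)/(N + N²))*N) + N = (N² + ((2*N)/(N + N²))*N) + N = (N² + (2*N/(N + N²))*N) + N = (N² + 2*N²/(N + N²)) + N = N + N² + 2*N²/(N + N²))
H(-98 - 68, 153) + u(-195) = -⅔ - 195*(3 + (-195)² + 2*(-195))/(1 - 195) = -⅔ - 195*(3 + 38025 - 390)/(-194) = -⅔ - 195*(-1/194)*37638 = -⅔ + 3669705/97 = 11008921/291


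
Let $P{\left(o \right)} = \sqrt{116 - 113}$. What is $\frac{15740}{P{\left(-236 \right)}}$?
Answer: $\frac{15740 \sqrt{3}}{3} \approx 9087.5$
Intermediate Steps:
$P{\left(o \right)} = \sqrt{3}$
$\frac{15740}{P{\left(-236 \right)}} = \frac{15740}{\sqrt{3}} = 15740 \frac{\sqrt{3}}{3} = \frac{15740 \sqrt{3}}{3}$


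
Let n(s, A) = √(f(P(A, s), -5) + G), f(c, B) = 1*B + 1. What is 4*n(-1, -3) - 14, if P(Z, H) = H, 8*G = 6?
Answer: -14 + 2*I*√13 ≈ -14.0 + 7.2111*I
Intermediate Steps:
G = ¾ (G = (⅛)*6 = ¾ ≈ 0.75000)
f(c, B) = 1 + B (f(c, B) = B + 1 = 1 + B)
n(s, A) = I*√13/2 (n(s, A) = √((1 - 5) + ¾) = √(-4 + ¾) = √(-13/4) = I*√13/2)
4*n(-1, -3) - 14 = 4*(I*√13/2) - 14 = 2*I*√13 - 14 = -14 + 2*I*√13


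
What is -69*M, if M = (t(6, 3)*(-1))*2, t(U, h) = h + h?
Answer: 828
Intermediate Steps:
t(U, h) = 2*h
M = -12 (M = ((2*3)*(-1))*2 = (6*(-1))*2 = -6*2 = -12)
-69*M = -69*(-12) = -1*(-828) = 828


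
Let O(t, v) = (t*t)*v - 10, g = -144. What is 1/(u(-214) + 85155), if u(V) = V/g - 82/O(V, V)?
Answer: 352812744/30044293537211 ≈ 1.1743e-5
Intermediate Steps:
O(t, v) = -10 + v*t² (O(t, v) = t²*v - 10 = v*t² - 10 = -10 + v*t²)
u(V) = -82/(-10 + V³) - V/144 (u(V) = V/(-144) - 82/(-10 + V*V²) = V*(-1/144) - 82/(-10 + V³) = -V/144 - 82/(-10 + V³) = -82/(-10 + V³) - V/144)
1/(u(-214) + 85155) = 1/((-11808 - 1*(-214)⁴ + 10*(-214))/(144*(-10 + (-214)³)) + 85155) = 1/((-11808 - 1*2097273616 - 2140)/(144*(-10 - 9800344)) + 85155) = 1/((1/144)*(-11808 - 2097273616 - 2140)/(-9800354) + 85155) = 1/((1/144)*(-1/9800354)*(-2097287564) + 85155) = 1/(524321891/352812744 + 85155) = 1/(30044293537211/352812744) = 352812744/30044293537211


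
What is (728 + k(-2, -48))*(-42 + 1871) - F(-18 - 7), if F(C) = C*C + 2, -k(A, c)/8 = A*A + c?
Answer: 1974693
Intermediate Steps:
k(A, c) = -8*c - 8*A² (k(A, c) = -8*(A*A + c) = -8*(A² + c) = -8*(c + A²) = -8*c - 8*A²)
F(C) = 2 + C² (F(C) = C² + 2 = 2 + C²)
(728 + k(-2, -48))*(-42 + 1871) - F(-18 - 7) = (728 + (-8*(-48) - 8*(-2)²))*(-42 + 1871) - (2 + (-18 - 7)²) = (728 + (384 - 8*4))*1829 - (2 + (-25)²) = (728 + (384 - 32))*1829 - (2 + 625) = (728 + 352)*1829 - 1*627 = 1080*1829 - 627 = 1975320 - 627 = 1974693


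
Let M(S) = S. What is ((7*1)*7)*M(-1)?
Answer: -49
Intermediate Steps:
((7*1)*7)*M(-1) = ((7*1)*7)*(-1) = (7*7)*(-1) = 49*(-1) = -49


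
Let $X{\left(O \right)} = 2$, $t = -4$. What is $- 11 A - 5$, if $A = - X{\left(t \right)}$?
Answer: $17$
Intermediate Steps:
$A = -2$ ($A = \left(-1\right) 2 = -2$)
$- 11 A - 5 = \left(-11\right) \left(-2\right) - 5 = 22 - 5 = 17$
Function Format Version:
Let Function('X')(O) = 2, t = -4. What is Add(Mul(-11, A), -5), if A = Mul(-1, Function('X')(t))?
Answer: 17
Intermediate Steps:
A = -2 (A = Mul(-1, 2) = -2)
Add(Mul(-11, A), -5) = Add(Mul(-11, -2), -5) = Add(22, -5) = 17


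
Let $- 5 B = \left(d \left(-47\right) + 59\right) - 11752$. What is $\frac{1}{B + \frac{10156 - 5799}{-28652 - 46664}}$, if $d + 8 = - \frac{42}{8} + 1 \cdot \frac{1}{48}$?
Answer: $\frac{4518960}{10005826931} \approx 0.00045163$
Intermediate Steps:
$d = - \frac{635}{48}$ ($d = -8 + \left(- \frac{42}{8} + 1 \cdot \frac{1}{48}\right) = -8 + \left(\left(-42\right) \frac{1}{8} + 1 \cdot \frac{1}{48}\right) = -8 + \left(- \frac{21}{4} + \frac{1}{48}\right) = -8 - \frac{251}{48} = - \frac{635}{48} \approx -13.229$)
$B = \frac{531419}{240}$ ($B = - \frac{\left(\left(- \frac{635}{48}\right) \left(-47\right) + 59\right) - 11752}{5} = - \frac{\left(\frac{29845}{48} + 59\right) - 11752}{5} = - \frac{\frac{32677}{48} - 11752}{5} = \left(- \frac{1}{5}\right) \left(- \frac{531419}{48}\right) = \frac{531419}{240} \approx 2214.2$)
$\frac{1}{B + \frac{10156 - 5799}{-28652 - 46664}} = \frac{1}{\frac{531419}{240} + \frac{10156 - 5799}{-28652 - 46664}} = \frac{1}{\frac{531419}{240} + \frac{4357}{-75316}} = \frac{1}{\frac{531419}{240} + 4357 \left(- \frac{1}{75316}\right)} = \frac{1}{\frac{531419}{240} - \frac{4357}{75316}} = \frac{1}{\frac{10005826931}{4518960}} = \frac{4518960}{10005826931}$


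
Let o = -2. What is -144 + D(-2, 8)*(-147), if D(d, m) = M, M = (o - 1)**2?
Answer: -1467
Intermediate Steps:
M = 9 (M = (-2 - 1)**2 = (-3)**2 = 9)
D(d, m) = 9
-144 + D(-2, 8)*(-147) = -144 + 9*(-147) = -144 - 1323 = -1467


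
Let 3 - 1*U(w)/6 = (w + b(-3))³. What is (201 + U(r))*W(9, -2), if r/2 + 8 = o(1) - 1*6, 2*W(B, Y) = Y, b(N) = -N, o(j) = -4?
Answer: -215841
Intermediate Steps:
W(B, Y) = Y/2
r = -36 (r = -16 + 2*(-4 - 1*6) = -16 + 2*(-4 - 6) = -16 + 2*(-10) = -16 - 20 = -36)
U(w) = 18 - 6*(3 + w)³ (U(w) = 18 - 6*(w - 1*(-3))³ = 18 - 6*(w + 3)³ = 18 - 6*(3 + w)³)
(201 + U(r))*W(9, -2) = (201 + (18 - 6*(3 - 36)³))*((½)*(-2)) = (201 + (18 - 6*(-33)³))*(-1) = (201 + (18 - 6*(-35937)))*(-1) = (201 + (18 + 215622))*(-1) = (201 + 215640)*(-1) = 215841*(-1) = -215841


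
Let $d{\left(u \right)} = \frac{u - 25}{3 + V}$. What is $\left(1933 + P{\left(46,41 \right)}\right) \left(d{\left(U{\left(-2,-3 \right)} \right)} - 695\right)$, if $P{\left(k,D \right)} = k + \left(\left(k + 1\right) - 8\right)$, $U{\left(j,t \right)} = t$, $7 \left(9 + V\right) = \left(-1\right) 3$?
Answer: $- \frac{62717422}{45} \approx -1.3937 \cdot 10^{6}$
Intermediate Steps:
$V = - \frac{66}{7}$ ($V = -9 + \frac{\left(-1\right) 3}{7} = -9 + \frac{1}{7} \left(-3\right) = -9 - \frac{3}{7} = - \frac{66}{7} \approx -9.4286$)
$P{\left(k,D \right)} = -7 + 2 k$ ($P{\left(k,D \right)} = k + \left(\left(1 + k\right) - 8\right) = k + \left(-7 + k\right) = -7 + 2 k$)
$d{\left(u \right)} = \frac{35}{9} - \frac{7 u}{45}$ ($d{\left(u \right)} = \frac{u - 25}{3 - \frac{66}{7}} = \frac{-25 + u}{- \frac{45}{7}} = \left(-25 + u\right) \left(- \frac{7}{45}\right) = \frac{35}{9} - \frac{7 u}{45}$)
$\left(1933 + P{\left(46,41 \right)}\right) \left(d{\left(U{\left(-2,-3 \right)} \right)} - 695\right) = \left(1933 + \left(-7 + 2 \cdot 46\right)\right) \left(\left(\frac{35}{9} - - \frac{7}{15}\right) - 695\right) = \left(1933 + \left(-7 + 92\right)\right) \left(\left(\frac{35}{9} + \frac{7}{15}\right) - 695\right) = \left(1933 + 85\right) \left(\frac{196}{45} - 695\right) = 2018 \left(- \frac{31079}{45}\right) = - \frac{62717422}{45}$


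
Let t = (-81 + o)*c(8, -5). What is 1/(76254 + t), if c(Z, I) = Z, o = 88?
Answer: 1/76310 ≈ 1.3104e-5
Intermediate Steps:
t = 56 (t = (-81 + 88)*8 = 7*8 = 56)
1/(76254 + t) = 1/(76254 + 56) = 1/76310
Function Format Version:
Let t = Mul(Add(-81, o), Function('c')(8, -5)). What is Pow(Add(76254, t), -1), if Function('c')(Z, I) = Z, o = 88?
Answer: Rational(1, 76310) ≈ 1.3104e-5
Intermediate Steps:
t = 56 (t = Mul(Add(-81, 88), 8) = Mul(7, 8) = 56)
Pow(Add(76254, t), -1) = Pow(Add(76254, 56), -1) = Pow(76310, -1) = Rational(1, 76310)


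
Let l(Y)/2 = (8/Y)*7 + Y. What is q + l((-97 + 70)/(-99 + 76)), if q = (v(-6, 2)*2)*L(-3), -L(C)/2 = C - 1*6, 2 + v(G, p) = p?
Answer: 60706/621 ≈ 97.755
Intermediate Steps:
v(G, p) = -2 + p
L(C) = 12 - 2*C (L(C) = -2*(C - 1*6) = -2*(C - 6) = -2*(-6 + C) = 12 - 2*C)
l(Y) = 2*Y + 112/Y (l(Y) = 2*((8/Y)*7 + Y) = 2*(56/Y + Y) = 2*(Y + 56/Y) = 2*Y + 112/Y)
q = 0 (q = ((-2 + 2)*2)*(12 - 2*(-3)) = (0*2)*(12 + 6) = 0*18 = 0)
q + l((-97 + 70)/(-99 + 76)) = 0 + (2*((-97 + 70)/(-99 + 76)) + 112/(((-97 + 70)/(-99 + 76)))) = 0 + (2*(-27/(-23)) + 112/((-27/(-23)))) = 0 + (2*(-27*(-1/23)) + 112/((-27*(-1/23)))) = 0 + (2*(27/23) + 112/(27/23)) = 0 + (54/23 + 112*(23/27)) = 0 + (54/23 + 2576/27) = 0 + 60706/621 = 60706/621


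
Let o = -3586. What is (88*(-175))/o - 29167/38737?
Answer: 22361679/6314131 ≈ 3.5415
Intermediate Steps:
(88*(-175))/o - 29167/38737 = (88*(-175))/(-3586) - 29167/38737 = -15400*(-1/3586) - 29167*1/38737 = 700/163 - 29167/38737 = 22361679/6314131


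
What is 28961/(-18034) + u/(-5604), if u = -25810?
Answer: 37895012/12632817 ≈ 2.9997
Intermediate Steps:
28961/(-18034) + u/(-5604) = 28961/(-18034) - 25810/(-5604) = 28961*(-1/18034) - 25810*(-1/5604) = -28961/18034 + 12905/2802 = 37895012/12632817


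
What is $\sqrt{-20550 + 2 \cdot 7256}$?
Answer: $i \sqrt{6038} \approx 77.705 i$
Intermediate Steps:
$\sqrt{-20550 + 2 \cdot 7256} = \sqrt{-20550 + 14512} = \sqrt{-6038} = i \sqrt{6038}$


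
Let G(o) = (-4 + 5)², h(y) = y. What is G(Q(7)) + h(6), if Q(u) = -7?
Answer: 7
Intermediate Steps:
G(o) = 1 (G(o) = 1² = 1)
G(Q(7)) + h(6) = 1 + 6 = 7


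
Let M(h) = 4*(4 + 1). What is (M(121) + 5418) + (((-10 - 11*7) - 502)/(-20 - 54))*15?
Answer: 411247/74 ≈ 5557.4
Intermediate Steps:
M(h) = 20 (M(h) = 4*5 = 20)
(M(121) + 5418) + (((-10 - 11*7) - 502)/(-20 - 54))*15 = (20 + 5418) + (((-10 - 11*7) - 502)/(-20 - 54))*15 = 5438 + (((-10 - 77) - 502)/(-74))*15 = 5438 + ((-87 - 502)*(-1/74))*15 = 5438 - 589*(-1/74)*15 = 5438 + (589/74)*15 = 5438 + 8835/74 = 411247/74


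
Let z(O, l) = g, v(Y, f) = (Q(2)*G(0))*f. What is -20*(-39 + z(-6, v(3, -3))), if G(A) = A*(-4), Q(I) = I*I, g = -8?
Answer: 940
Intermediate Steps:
Q(I) = I²
G(A) = -4*A
v(Y, f) = 0 (v(Y, f) = (2²*(-4*0))*f = (4*0)*f = 0*f = 0)
z(O, l) = -8
-20*(-39 + z(-6, v(3, -3))) = -20*(-39 - 8) = -20*(-47) = 940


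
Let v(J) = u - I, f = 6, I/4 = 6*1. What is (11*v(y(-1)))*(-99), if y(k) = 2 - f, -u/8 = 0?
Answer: 26136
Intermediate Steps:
I = 24 (I = 4*(6*1) = 4*6 = 24)
u = 0 (u = -8*0 = 0)
y(k) = -4 (y(k) = 2 - 1*6 = 2 - 6 = -4)
v(J) = -24 (v(J) = 0 - 1*24 = 0 - 24 = -24)
(11*v(y(-1)))*(-99) = (11*(-24))*(-99) = -264*(-99) = 26136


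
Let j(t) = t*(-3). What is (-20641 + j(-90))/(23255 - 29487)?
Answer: 20371/6232 ≈ 3.2688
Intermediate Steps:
j(t) = -3*t
(-20641 + j(-90))/(23255 - 29487) = (-20641 - 3*(-90))/(23255 - 29487) = (-20641 + 270)/(-6232) = -20371*(-1/6232) = 20371/6232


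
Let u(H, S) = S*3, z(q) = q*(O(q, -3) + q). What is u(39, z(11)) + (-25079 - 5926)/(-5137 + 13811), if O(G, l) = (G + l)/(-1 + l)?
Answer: 2545173/8674 ≈ 293.43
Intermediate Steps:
O(G, l) = (G + l)/(-1 + l)
z(q) = q*(¾ + 3*q/4) (z(q) = q*((q - 3)/(-1 - 3) + q) = q*((-3 + q)/(-4) + q) = q*(-(-3 + q)/4 + q) = q*((¾ - q/4) + q) = q*(¾ + 3*q/4))
u(H, S) = 3*S
u(39, z(11)) + (-25079 - 5926)/(-5137 + 13811) = 3*((¾)*11*(1 + 11)) + (-25079 - 5926)/(-5137 + 13811) = 3*((¾)*11*12) - 31005/8674 = 3*99 - 31005*1/8674 = 297 - 31005/8674 = 2545173/8674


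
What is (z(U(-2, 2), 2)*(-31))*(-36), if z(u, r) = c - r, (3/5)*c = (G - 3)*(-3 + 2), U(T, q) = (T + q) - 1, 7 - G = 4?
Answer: -2232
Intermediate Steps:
G = 3 (G = 7 - 1*4 = 7 - 4 = 3)
U(T, q) = -1 + T + q
c = 0 (c = 5*((3 - 3)*(-3 + 2))/3 = 5*(0*(-1))/3 = (5/3)*0 = 0)
z(u, r) = -r (z(u, r) = 0 - r = -r)
(z(U(-2, 2), 2)*(-31))*(-36) = (-1*2*(-31))*(-36) = -2*(-31)*(-36) = 62*(-36) = -2232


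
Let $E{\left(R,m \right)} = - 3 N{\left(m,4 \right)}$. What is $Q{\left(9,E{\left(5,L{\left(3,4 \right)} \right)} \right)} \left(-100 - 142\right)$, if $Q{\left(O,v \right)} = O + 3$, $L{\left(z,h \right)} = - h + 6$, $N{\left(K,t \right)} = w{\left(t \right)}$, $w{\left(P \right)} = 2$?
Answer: $-2904$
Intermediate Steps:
$N{\left(K,t \right)} = 2$
$L{\left(z,h \right)} = 6 - h$
$E{\left(R,m \right)} = -6$ ($E{\left(R,m \right)} = \left(-3\right) 2 = -6$)
$Q{\left(O,v \right)} = 3 + O$
$Q{\left(9,E{\left(5,L{\left(3,4 \right)} \right)} \right)} \left(-100 - 142\right) = \left(3 + 9\right) \left(-100 - 142\right) = 12 \left(-242\right) = -2904$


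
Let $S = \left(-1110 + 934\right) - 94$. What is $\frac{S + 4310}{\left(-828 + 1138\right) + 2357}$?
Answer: $\frac{4040}{2667} \approx 1.5148$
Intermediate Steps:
$S = -270$ ($S = -176 - 94 = -270$)
$\frac{S + 4310}{\left(-828 + 1138\right) + 2357} = \frac{-270 + 4310}{\left(-828 + 1138\right) + 2357} = \frac{4040}{310 + 2357} = \frac{4040}{2667}$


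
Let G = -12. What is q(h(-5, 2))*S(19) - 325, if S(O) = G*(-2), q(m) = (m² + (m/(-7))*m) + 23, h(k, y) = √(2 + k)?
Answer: 1157/7 ≈ 165.29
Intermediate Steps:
q(m) = 23 + 6*m²/7 (q(m) = (m² + (m*(-⅐))*m) + 23 = (m² + (-m/7)*m) + 23 = (m² - m²/7) + 23 = 6*m²/7 + 23 = 23 + 6*m²/7)
S(O) = 24 (S(O) = -12*(-2) = 24)
q(h(-5, 2))*S(19) - 325 = (23 + 6*(√(2 - 5))²/7)*24 - 325 = (23 + 6*(√(-3))²/7)*24 - 325 = (23 + 6*(I*√3)²/7)*24 - 325 = (23 + (6/7)*(-3))*24 - 325 = (23 - 18/7)*24 - 325 = (143/7)*24 - 325 = 3432/7 - 325 = 1157/7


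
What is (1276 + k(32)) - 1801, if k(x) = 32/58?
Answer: -15209/29 ≈ -524.45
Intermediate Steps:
k(x) = 16/29 (k(x) = 32*(1/58) = 16/29)
(1276 + k(32)) - 1801 = (1276 + 16/29) - 1801 = 37020/29 - 1801 = -15209/29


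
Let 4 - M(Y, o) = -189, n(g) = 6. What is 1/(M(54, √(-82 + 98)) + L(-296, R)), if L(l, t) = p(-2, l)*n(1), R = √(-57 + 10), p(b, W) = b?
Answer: 1/181 ≈ 0.0055249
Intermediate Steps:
M(Y, o) = 193 (M(Y, o) = 4 - 1*(-189) = 4 + 189 = 193)
R = I*√47 (R = √(-47) = I*√47 ≈ 6.8557*I)
L(l, t) = -12 (L(l, t) = -2*6 = -12)
1/(M(54, √(-82 + 98)) + L(-296, R)) = 1/(193 - 12) = 1/181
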